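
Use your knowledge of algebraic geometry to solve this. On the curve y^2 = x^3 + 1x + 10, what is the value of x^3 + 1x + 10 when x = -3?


Compute x^3 + 1x + 10 at x = -3:
x^3 = (-3)^3 = -27
1*x = 1*(-3) = -3
Sum: -27 - 3 + 10 = -20

-20


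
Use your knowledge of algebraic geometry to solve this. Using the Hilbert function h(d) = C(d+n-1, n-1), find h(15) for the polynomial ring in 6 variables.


The Hilbert function for the polynomial ring in 6 variables is:
h(d) = C(d+n-1, n-1)
h(15) = C(15+6-1, 6-1) = C(20, 5)
= 20! / (5! * 15!)
= 15504

15504


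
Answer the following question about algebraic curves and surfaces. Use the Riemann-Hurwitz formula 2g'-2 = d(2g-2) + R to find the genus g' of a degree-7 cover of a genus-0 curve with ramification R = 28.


Riemann-Hurwitz formula: 2g' - 2 = d(2g - 2) + R
Given: d = 7, g = 0, R = 28
2g' - 2 = 7*(2*0 - 2) + 28
2g' - 2 = 7*(-2) + 28
2g' - 2 = -14 + 28 = 14
2g' = 16
g' = 8

8


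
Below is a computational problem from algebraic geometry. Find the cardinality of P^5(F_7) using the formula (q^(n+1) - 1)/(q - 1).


P^5(F_7) has (q^(n+1) - 1)/(q - 1) points.
= 7^5 + 7^4 + 7^3 + 7^2 + 7^1 + 7^0
= 16807 + 2401 + 343 + 49 + 7 + 1
= 19608

19608


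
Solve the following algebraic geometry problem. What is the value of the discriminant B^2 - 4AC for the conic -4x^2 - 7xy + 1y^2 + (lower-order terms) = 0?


The discriminant of a conic Ax^2 + Bxy + Cy^2 + ... = 0 is B^2 - 4AC.
B^2 = (-7)^2 = 49
4AC = 4*(-4)*1 = -16
Discriminant = 49 + 16 = 65

65


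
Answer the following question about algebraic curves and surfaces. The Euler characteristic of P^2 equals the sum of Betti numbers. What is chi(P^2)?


The complex projective space P^2 has one cell in each even real dimension 0, 2, ..., 4.
The cohomology groups are H^{2k}(P^2) = Z for k = 0,...,2, and 0 otherwise.
Euler characteristic = sum of Betti numbers = 1 per even-dimensional cohomology group.
chi(P^2) = 2 + 1 = 3

3


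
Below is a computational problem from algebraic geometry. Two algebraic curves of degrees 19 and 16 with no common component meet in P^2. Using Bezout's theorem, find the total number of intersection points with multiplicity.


Bezout's theorem states the intersection count equals the product of degrees.
Intersection count = 19 * 16 = 304

304


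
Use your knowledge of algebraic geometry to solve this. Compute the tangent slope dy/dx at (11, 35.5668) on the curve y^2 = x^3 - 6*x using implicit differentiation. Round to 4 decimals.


Using implicit differentiation of y^2 = x^3 - 6*x:
2y * dy/dx = 3x^2 - 6
dy/dx = (3x^2 - 6)/(2y)
Numerator: 3*11^2 - 6 = 357
Denominator: 2*35.5668 = 71.1336
dy/dx = 357/71.1336 = 5.0187

5.0187


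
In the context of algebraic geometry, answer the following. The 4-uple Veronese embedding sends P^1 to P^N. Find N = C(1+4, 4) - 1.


The Veronese embedding v_d: P^n -> P^N maps each point to all
degree-d monomials in n+1 homogeneous coordinates.
N = C(n+d, d) - 1
N = C(1+4, 4) - 1
N = C(5, 4) - 1
C(5, 4) = 5
N = 5 - 1 = 4

4


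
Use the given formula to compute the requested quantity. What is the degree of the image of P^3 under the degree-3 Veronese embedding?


The Veronese variety v_3(P^3) has degree d^r.
d^r = 3^3 = 27

27


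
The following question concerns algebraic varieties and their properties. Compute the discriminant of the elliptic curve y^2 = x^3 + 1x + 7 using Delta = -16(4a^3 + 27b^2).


Compute each component:
4a^3 = 4*1^3 = 4*1 = 4
27b^2 = 27*7^2 = 27*49 = 1323
4a^3 + 27b^2 = 4 + 1323 = 1327
Delta = -16*1327 = -21232

-21232


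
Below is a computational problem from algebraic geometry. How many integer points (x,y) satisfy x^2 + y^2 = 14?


Systematically check integer values of x where x^2 <= 14.
For each valid x, check if 14 - x^2 is a perfect square.
Total integer solutions found: 0

0


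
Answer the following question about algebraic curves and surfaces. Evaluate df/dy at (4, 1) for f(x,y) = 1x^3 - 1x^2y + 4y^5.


df/dy = (-1)*x^2 + 5*4*y^4
At (4,1): (-1)*4^2 + 5*4*1^4
= -16 + 20
= 4

4


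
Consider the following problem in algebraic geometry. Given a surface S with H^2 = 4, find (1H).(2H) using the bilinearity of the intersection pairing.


Using bilinearity of the intersection pairing on a surface S:
(aH).(bH) = ab * (H.H)
We have H^2 = 4.
D.E = (1H).(2H) = 1*2*4
= 2*4
= 8

8


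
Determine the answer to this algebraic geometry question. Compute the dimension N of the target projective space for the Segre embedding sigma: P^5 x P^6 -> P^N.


The Segre embedding maps P^m x P^n into P^N via
all products of coordinates from each factor.
N = (m+1)(n+1) - 1
N = (5+1)(6+1) - 1
N = 6*7 - 1
N = 42 - 1 = 41

41


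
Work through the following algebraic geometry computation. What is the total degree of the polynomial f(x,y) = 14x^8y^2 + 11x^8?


Examine each term for its total degree (sum of exponents).
  Term '14x^8y^2' has total degree 8+2 = 10.
  Term '11x^8' has total degree 8+0 = 8.
The maximum total degree among all terms is 10.

10


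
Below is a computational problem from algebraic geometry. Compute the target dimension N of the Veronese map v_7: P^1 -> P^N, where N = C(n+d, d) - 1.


The Veronese embedding v_d: P^n -> P^N maps each point to all
degree-d monomials in n+1 homogeneous coordinates.
N = C(n+d, d) - 1
N = C(1+7, 7) - 1
N = C(8, 7) - 1
C(8, 7) = 8
N = 8 - 1 = 7

7


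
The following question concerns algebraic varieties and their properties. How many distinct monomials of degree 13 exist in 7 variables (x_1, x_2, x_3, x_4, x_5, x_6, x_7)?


The number of degree-13 monomials in 7 variables is C(d+n-1, n-1).
= C(13+7-1, 7-1) = C(19, 6)
= 27132

27132


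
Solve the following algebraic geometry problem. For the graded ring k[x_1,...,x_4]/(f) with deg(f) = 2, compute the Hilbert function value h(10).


For R = k[x_1,...,x_n]/(f) with f homogeneous of degree e:
The Hilbert series is (1 - t^e)/(1 - t)^n.
So h(d) = C(d+n-1, n-1) - C(d-e+n-1, n-1) for d >= e.
With n=4, e=2, d=10:
C(10+4-1, 4-1) = C(13, 3) = 286
C(10-2+4-1, 4-1) = C(11, 3) = 165
h(10) = 286 - 165 = 121

121


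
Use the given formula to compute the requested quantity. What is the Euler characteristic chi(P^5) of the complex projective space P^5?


The complex projective space P^5 has one cell in each even real dimension 0, 2, ..., 10.
The cohomology groups are H^{2k}(P^5) = Z for k = 0,...,5, and 0 otherwise.
Euler characteristic = sum of Betti numbers = 1 per even-dimensional cohomology group.
chi(P^5) = 5 + 1 = 6

6


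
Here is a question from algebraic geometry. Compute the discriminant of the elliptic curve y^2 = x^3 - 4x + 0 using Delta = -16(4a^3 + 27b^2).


Compute each component:
4a^3 = 4*(-4)^3 = 4*(-64) = -256
27b^2 = 27*0^2 = 27*0 = 0
4a^3 + 27b^2 = -256 + 0 = -256
Delta = -16*(-256) = 4096

4096


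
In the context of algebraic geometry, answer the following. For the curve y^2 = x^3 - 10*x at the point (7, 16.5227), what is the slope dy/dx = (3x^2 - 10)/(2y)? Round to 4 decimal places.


Using implicit differentiation of y^2 = x^3 - 10*x:
2y * dy/dx = 3x^2 - 10
dy/dx = (3x^2 - 10)/(2y)
Numerator: 3*7^2 - 10 = 137
Denominator: 2*16.5227 = 33.0454
dy/dx = 137/33.0454 = 4.1458

4.1458


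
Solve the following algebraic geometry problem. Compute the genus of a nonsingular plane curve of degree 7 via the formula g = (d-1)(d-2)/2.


Using the genus formula for smooth plane curves:
g = (d-1)(d-2)/2
g = (7-1)(7-2)/2
g = 6*5/2
g = 30/2 = 15

15


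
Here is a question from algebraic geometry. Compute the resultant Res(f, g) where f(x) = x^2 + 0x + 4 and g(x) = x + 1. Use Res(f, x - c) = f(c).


For Res(f, x - c), we evaluate f at x = c.
f(-1) = (-1)^2 + 0*(-1) + 4
= 1 + 0 + 4
= 1 + 4 = 5
Res(f, g) = 5

5


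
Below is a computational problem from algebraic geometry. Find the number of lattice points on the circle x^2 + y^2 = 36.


Systematically check integer values of x where x^2 <= 36.
For each valid x, check if 36 - x^2 is a perfect square.
x=0: 36 - 0 = 36, sqrt = 6 (valid)
x=6: 36 - 36 = 0, sqrt = 0 (valid)
Total integer solutions found: 4

4


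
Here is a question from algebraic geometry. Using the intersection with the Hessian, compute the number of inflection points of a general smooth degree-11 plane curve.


For a general smooth plane curve C of degree d, the inflection points are
the intersection of C with its Hessian curve, which has degree 3(d-2).
By Bezout, the total intersection number is d * 3(d-2) = 11 * 27 = 297.
For a general curve every flex is ordinary, so each contributes
multiplicity 1 to C·Hess(C), and the number of distinct inflection
points is 3d(d-2).
Inflection points = 3*11*(11-2) = 3*11*9 = 297

297


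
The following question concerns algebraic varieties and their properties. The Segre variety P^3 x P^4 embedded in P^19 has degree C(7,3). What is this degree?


The degree of the Segre variety P^3 x P^4 is C(m+n, m).
= C(7, 3)
= 35

35


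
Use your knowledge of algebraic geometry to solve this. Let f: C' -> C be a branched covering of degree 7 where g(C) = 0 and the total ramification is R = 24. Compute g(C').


Riemann-Hurwitz formula: 2g' - 2 = d(2g - 2) + R
Given: d = 7, g = 0, R = 24
2g' - 2 = 7*(2*0 - 2) + 24
2g' - 2 = 7*(-2) + 24
2g' - 2 = -14 + 24 = 10
2g' = 12
g' = 6

6


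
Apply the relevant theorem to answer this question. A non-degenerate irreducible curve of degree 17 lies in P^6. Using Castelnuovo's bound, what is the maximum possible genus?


Castelnuovo's bound: write d - 1 = m(r-1) + epsilon with 0 <= epsilon < r-1.
d - 1 = 17 - 1 = 16
r - 1 = 6 - 1 = 5
16 = 3*5 + 1, so m = 3, epsilon = 1
pi(d, r) = m(m-1)(r-1)/2 + m*epsilon
= 3*2*5/2 + 3*1
= 30/2 + 3
= 15 + 3 = 18

18


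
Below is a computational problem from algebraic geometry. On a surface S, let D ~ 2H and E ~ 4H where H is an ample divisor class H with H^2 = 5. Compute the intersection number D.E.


Using bilinearity of the intersection pairing on a surface S:
(aH).(bH) = ab * (H.H)
We have H^2 = 5.
D.E = (2H).(4H) = 2*4*5
= 8*5
= 40

40


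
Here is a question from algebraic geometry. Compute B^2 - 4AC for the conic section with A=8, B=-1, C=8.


The discriminant of a conic Ax^2 + Bxy + Cy^2 + ... = 0 is B^2 - 4AC.
B^2 = (-1)^2 = 1
4AC = 4*8*8 = 256
Discriminant = 1 - 256 = -255

-255


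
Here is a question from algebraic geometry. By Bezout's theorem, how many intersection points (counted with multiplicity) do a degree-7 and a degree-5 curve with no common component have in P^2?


Bezout's theorem states the intersection count equals the product of degrees.
Intersection count = 7 * 5 = 35

35


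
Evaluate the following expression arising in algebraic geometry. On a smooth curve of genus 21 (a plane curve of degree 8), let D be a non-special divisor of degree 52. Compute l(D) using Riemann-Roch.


First, compute the genus of a smooth plane curve of degree 8:
g = (d-1)(d-2)/2 = (8-1)(8-2)/2 = 21
For a non-special divisor D (i.e., h^1(D) = 0), Riemann-Roch gives:
l(D) = deg(D) - g + 1
Since deg(D) = 52 >= 2g - 1 = 41, D is non-special.
l(D) = 52 - 21 + 1 = 32

32


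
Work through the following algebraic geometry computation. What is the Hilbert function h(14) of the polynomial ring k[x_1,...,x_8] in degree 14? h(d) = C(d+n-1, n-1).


The Hilbert function for the polynomial ring in 8 variables is:
h(d) = C(d+n-1, n-1)
h(14) = C(14+8-1, 8-1) = C(21, 7)
= 21! / (7! * 14!)
= 116280

116280


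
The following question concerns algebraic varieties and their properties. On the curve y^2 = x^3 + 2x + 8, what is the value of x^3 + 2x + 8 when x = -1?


Compute x^3 + 2x + 8 at x = -1:
x^3 = (-1)^3 = -1
2*x = 2*(-1) = -2
Sum: -1 - 2 + 8 = 5

5


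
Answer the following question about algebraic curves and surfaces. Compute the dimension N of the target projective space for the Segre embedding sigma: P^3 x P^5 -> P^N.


The Segre embedding maps P^m x P^n into P^N via
all products of coordinates from each factor.
N = (m+1)(n+1) - 1
N = (3+1)(5+1) - 1
N = 4*6 - 1
N = 24 - 1 = 23

23


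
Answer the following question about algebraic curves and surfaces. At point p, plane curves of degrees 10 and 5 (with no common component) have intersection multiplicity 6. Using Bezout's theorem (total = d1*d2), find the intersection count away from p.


By Bezout's theorem, the total intersection number is d1 * d2.
Total = 10 * 5 = 50
Intersection multiplicity at p = 6
Remaining intersections = 50 - 6 = 44

44


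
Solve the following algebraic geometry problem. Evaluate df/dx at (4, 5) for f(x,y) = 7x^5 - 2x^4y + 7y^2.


df/dx = 5*7*x^4 + 4*(-2)*x^3*y
At (4,5): 5*7*4^4 + 4*(-2)*4^3*5
= 8960 - 2560
= 6400

6400


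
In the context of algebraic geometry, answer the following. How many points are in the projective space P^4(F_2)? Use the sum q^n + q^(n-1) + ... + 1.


P^4(F_2) has (q^(n+1) - 1)/(q - 1) points.
= 2^4 + 2^3 + 2^2 + 2^1 + 2^0
= 16 + 8 + 4 + 2 + 1
= 31

31


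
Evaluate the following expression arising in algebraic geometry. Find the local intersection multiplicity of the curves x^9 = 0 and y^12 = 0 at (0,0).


The intersection multiplicity of V(x^a) and V(y^b) at the origin is:
I(O; V(x^9), V(y^12)) = dim_k(k[x,y]/(x^9, y^12))
A basis for k[x,y]/(x^9, y^12) is the set of monomials x^i * y^j
where 0 <= i < 9 and 0 <= j < 12.
The number of such monomials is 9 * 12 = 108

108


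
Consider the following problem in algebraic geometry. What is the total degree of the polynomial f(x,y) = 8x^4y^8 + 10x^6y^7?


Examine each term for its total degree (sum of exponents).
  Term '8x^4y^8' has total degree 4+8 = 12.
  Term '10x^6y^7' has total degree 6+7 = 13.
The maximum total degree among all terms is 13.

13


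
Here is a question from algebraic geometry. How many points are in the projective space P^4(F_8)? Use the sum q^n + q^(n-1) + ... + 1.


P^4(F_8) has (q^(n+1) - 1)/(q - 1) points.
= 8^4 + 8^3 + 8^2 + 8^1 + 8^0
= 4096 + 512 + 64 + 8 + 1
= 4681

4681


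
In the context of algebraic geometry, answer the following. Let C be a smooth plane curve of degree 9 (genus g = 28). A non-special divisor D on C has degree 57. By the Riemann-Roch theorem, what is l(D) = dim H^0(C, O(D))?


First, compute the genus of a smooth plane curve of degree 9:
g = (d-1)(d-2)/2 = (9-1)(9-2)/2 = 28
For a non-special divisor D (i.e., h^1(D) = 0), Riemann-Roch gives:
l(D) = deg(D) - g + 1
Since deg(D) = 57 >= 2g - 1 = 55, D is non-special.
l(D) = 57 - 28 + 1 = 30

30


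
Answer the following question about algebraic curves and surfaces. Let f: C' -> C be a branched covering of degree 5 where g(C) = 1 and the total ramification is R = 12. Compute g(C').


Riemann-Hurwitz formula: 2g' - 2 = d(2g - 2) + R
Given: d = 5, g = 1, R = 12
2g' - 2 = 5*(2*1 - 2) + 12
2g' - 2 = 5*0 + 12
2g' - 2 = 0 + 12 = 12
2g' = 14
g' = 7

7


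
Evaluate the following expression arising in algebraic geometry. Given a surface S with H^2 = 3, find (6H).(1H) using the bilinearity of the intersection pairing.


Using bilinearity of the intersection pairing on a surface S:
(aH).(bH) = ab * (H.H)
We have H^2 = 3.
D.E = (6H).(1H) = 6*1*3
= 6*3
= 18

18


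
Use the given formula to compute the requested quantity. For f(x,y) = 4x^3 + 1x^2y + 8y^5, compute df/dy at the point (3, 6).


df/dy = 1*x^2 + 5*8*y^4
At (3,6): 1*3^2 + 5*8*6^4
= 9 + 51840
= 51849

51849


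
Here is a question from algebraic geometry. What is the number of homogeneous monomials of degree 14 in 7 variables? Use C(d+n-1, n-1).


The number of degree-14 monomials in 7 variables is C(d+n-1, n-1).
= C(14+7-1, 7-1) = C(20, 6)
= 38760

38760


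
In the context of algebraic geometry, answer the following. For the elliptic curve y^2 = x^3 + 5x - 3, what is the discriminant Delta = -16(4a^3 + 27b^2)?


Compute each component:
4a^3 = 4*5^3 = 4*125 = 500
27b^2 = 27*(-3)^2 = 27*9 = 243
4a^3 + 27b^2 = 500 + 243 = 743
Delta = -16*743 = -11888

-11888


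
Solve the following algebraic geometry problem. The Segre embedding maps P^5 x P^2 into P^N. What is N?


The Segre embedding maps P^m x P^n into P^N via
all products of coordinates from each factor.
N = (m+1)(n+1) - 1
N = (5+1)(2+1) - 1
N = 6*3 - 1
N = 18 - 1 = 17

17


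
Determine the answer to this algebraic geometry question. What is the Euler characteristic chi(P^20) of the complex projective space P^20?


The complex projective space P^20 has one cell in each even real dimension 0, 2, ..., 40.
The cohomology groups are H^{2k}(P^20) = Z for k = 0,...,20, and 0 otherwise.
Euler characteristic = sum of Betti numbers = 1 per even-dimensional cohomology group.
chi(P^20) = 20 + 1 = 21

21


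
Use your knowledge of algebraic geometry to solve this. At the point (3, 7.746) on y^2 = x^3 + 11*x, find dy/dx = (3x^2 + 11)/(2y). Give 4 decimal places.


Using implicit differentiation of y^2 = x^3 + 11*x:
2y * dy/dx = 3x^2 + 11
dy/dx = (3x^2 + 11)/(2y)
Numerator: 3*3^2 + 11 = 38
Denominator: 2*7.746 = 15.492
dy/dx = 38/15.492 = 2.4529

2.4529


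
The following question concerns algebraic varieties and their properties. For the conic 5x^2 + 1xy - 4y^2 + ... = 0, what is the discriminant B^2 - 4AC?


The discriminant of a conic Ax^2 + Bxy + Cy^2 + ... = 0 is B^2 - 4AC.
B^2 = 1^2 = 1
4AC = 4*5*(-4) = -80
Discriminant = 1 + 80 = 81

81


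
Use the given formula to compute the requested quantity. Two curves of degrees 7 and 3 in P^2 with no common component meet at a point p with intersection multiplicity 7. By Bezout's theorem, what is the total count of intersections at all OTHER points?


By Bezout's theorem, the total intersection number is d1 * d2.
Total = 7 * 3 = 21
Intersection multiplicity at p = 7
Remaining intersections = 21 - 7 = 14

14


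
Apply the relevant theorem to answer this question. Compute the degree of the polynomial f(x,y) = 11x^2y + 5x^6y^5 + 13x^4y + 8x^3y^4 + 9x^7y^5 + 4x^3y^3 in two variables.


Examine each term for its total degree (sum of exponents).
  Term '11x^2y' has total degree 2+1 = 3.
  Term '5x^6y^5' has total degree 6+5 = 11.
  Term '13x^4y' has total degree 4+1 = 5.
  Term '8x^3y^4' has total degree 3+4 = 7.
  Term '9x^7y^5' has total degree 7+5 = 12.
  Term '4x^3y^3' has total degree 3+3 = 6.
The maximum total degree among all terms is 12.

12


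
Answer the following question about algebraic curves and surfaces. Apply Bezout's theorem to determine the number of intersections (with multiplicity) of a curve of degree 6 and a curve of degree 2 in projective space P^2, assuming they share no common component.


Bezout's theorem states the intersection count equals the product of degrees.
Intersection count = 6 * 2 = 12

12


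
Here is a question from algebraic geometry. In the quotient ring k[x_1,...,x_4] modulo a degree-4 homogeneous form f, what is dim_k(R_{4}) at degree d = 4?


For R = k[x_1,...,x_n]/(f) with f homogeneous of degree e:
The Hilbert series is (1 - t^e)/(1 - t)^n.
So h(d) = C(d+n-1, n-1) - C(d-e+n-1, n-1) for d >= e.
With n=4, e=4, d=4:
C(4+4-1, 4-1) = C(7, 3) = 35
C(4-4+4-1, 4-1) = C(3, 3) = 1
h(4) = 35 - 1 = 34

34


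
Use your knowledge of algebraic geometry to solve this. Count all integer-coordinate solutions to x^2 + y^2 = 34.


Systematically check integer values of x where x^2 <= 34.
For each valid x, check if 34 - x^2 is a perfect square.
x=3: 34 - 9 = 25, sqrt = 5 (valid)
x=5: 34 - 25 = 9, sqrt = 3 (valid)
Total integer solutions found: 8

8


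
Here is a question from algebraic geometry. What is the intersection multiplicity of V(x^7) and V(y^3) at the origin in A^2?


The intersection multiplicity of V(x^a) and V(y^b) at the origin is:
I(O; V(x^7), V(y^3)) = dim_k(k[x,y]/(x^7, y^3))
A basis for k[x,y]/(x^7, y^3) is the set of monomials x^i * y^j
where 0 <= i < 7 and 0 <= j < 3.
The number of such monomials is 7 * 3 = 21

21


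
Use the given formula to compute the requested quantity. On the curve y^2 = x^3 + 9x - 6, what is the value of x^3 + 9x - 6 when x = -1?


Compute x^3 + 9x - 6 at x = -1:
x^3 = (-1)^3 = -1
9*x = 9*(-1) = -9
Sum: -1 - 9 - 6 = -16

-16


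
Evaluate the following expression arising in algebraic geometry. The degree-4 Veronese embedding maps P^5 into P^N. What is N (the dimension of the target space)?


The Veronese embedding v_d: P^n -> P^N maps each point to all
degree-d monomials in n+1 homogeneous coordinates.
N = C(n+d, d) - 1
N = C(5+4, 4) - 1
N = C(9, 4) - 1
C(9, 4) = 126
N = 126 - 1 = 125

125


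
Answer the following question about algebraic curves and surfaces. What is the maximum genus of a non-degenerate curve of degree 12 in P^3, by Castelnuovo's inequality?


Castelnuovo's bound: write d - 1 = m(r-1) + epsilon with 0 <= epsilon < r-1.
d - 1 = 12 - 1 = 11
r - 1 = 3 - 1 = 2
11 = 5*2 + 1, so m = 5, epsilon = 1
pi(d, r) = m(m-1)(r-1)/2 + m*epsilon
= 5*4*2/2 + 5*1
= 40/2 + 5
= 20 + 5 = 25

25


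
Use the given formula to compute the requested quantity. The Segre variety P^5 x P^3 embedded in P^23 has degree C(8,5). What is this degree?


The degree of the Segre variety P^5 x P^3 is C(m+n, m).
= C(8, 5)
= 56

56


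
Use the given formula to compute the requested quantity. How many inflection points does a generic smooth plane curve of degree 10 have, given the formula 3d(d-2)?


For a general smooth plane curve C of degree d, the inflection points are
the intersection of C with its Hessian curve, which has degree 3(d-2).
By Bezout, the total intersection number is d * 3(d-2) = 10 * 24 = 240.
For a general curve every flex is ordinary, so each contributes
multiplicity 1 to C·Hess(C), and the number of distinct inflection
points is 3d(d-2).
Inflection points = 3*10*(10-2) = 3*10*8 = 240

240


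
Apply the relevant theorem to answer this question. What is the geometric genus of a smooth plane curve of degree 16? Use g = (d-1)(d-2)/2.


Using the genus formula for smooth plane curves:
g = (d-1)(d-2)/2
g = (16-1)(16-2)/2
g = 15*14/2
g = 210/2 = 105

105


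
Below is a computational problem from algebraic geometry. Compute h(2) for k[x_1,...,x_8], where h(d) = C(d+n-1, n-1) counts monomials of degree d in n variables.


The Hilbert function for the polynomial ring in 8 variables is:
h(d) = C(d+n-1, n-1)
h(2) = C(2+8-1, 8-1) = C(9, 7)
= 9! / (7! * 2!)
= 36

36


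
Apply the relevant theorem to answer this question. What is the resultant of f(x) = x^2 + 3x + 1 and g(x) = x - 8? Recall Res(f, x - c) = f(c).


For Res(f, x - c), we evaluate f at x = c.
f(8) = 8^2 + 3*8 + 1
= 64 + 24 + 1
= 88 + 1 = 89
Res(f, g) = 89

89


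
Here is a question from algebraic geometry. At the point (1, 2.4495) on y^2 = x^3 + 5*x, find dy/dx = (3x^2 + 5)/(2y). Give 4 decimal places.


Using implicit differentiation of y^2 = x^3 + 5*x:
2y * dy/dx = 3x^2 + 5
dy/dx = (3x^2 + 5)/(2y)
Numerator: 3*1^2 + 5 = 8
Denominator: 2*2.4495 = 4.899
dy/dx = 8/4.899 = 1.6330

1.6330


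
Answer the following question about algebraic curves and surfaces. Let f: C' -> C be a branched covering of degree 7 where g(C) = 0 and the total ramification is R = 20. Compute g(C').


Riemann-Hurwitz formula: 2g' - 2 = d(2g - 2) + R
Given: d = 7, g = 0, R = 20
2g' - 2 = 7*(2*0 - 2) + 20
2g' - 2 = 7*(-2) + 20
2g' - 2 = -14 + 20 = 6
2g' = 8
g' = 4

4


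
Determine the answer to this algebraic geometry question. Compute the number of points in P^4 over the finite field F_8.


P^4(F_8) has (q^(n+1) - 1)/(q - 1) points.
= 8^4 + 8^3 + 8^2 + 8^1 + 8^0
= 4096 + 512 + 64 + 8 + 1
= 4681

4681


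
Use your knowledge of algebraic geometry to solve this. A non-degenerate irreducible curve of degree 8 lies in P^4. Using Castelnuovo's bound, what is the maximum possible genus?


Castelnuovo's bound: write d - 1 = m(r-1) + epsilon with 0 <= epsilon < r-1.
d - 1 = 8 - 1 = 7
r - 1 = 4 - 1 = 3
7 = 2*3 + 1, so m = 2, epsilon = 1
pi(d, r) = m(m-1)(r-1)/2 + m*epsilon
= 2*1*3/2 + 2*1
= 6/2 + 2
= 3 + 2 = 5

5


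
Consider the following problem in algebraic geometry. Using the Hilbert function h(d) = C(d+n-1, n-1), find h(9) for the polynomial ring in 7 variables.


The Hilbert function for the polynomial ring in 7 variables is:
h(d) = C(d+n-1, n-1)
h(9) = C(9+7-1, 7-1) = C(15, 6)
= 15! / (6! * 9!)
= 5005

5005


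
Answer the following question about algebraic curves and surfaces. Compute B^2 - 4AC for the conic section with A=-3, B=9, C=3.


The discriminant of a conic Ax^2 + Bxy + Cy^2 + ... = 0 is B^2 - 4AC.
B^2 = 9^2 = 81
4AC = 4*(-3)*3 = -36
Discriminant = 81 + 36 = 117

117


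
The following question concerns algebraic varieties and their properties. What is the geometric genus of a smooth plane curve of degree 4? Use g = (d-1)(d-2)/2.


Using the genus formula for smooth plane curves:
g = (d-1)(d-2)/2
g = (4-1)(4-2)/2
g = 3*2/2
g = 6/2 = 3

3


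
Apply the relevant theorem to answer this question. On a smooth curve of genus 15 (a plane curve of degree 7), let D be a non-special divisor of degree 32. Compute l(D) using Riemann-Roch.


First, compute the genus of a smooth plane curve of degree 7:
g = (d-1)(d-2)/2 = (7-1)(7-2)/2 = 15
For a non-special divisor D (i.e., h^1(D) = 0), Riemann-Roch gives:
l(D) = deg(D) - g + 1
Since deg(D) = 32 >= 2g - 1 = 29, D is non-special.
l(D) = 32 - 15 + 1 = 18

18


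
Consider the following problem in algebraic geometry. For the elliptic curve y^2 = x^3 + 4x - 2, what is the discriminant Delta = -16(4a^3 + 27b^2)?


Compute each component:
4a^3 = 4*4^3 = 4*64 = 256
27b^2 = 27*(-2)^2 = 27*4 = 108
4a^3 + 27b^2 = 256 + 108 = 364
Delta = -16*364 = -5824

-5824


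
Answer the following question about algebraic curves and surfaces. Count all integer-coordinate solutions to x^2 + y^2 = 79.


Systematically check integer values of x where x^2 <= 79.
For each valid x, check if 79 - x^2 is a perfect square.
Total integer solutions found: 0

0


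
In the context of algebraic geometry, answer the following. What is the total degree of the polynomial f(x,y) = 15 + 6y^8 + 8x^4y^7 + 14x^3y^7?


Examine each term for its total degree (sum of exponents).
  Term '15' has total degree 0+0 = 0.
  Term '6y^8' has total degree 0+8 = 8.
  Term '8x^4y^7' has total degree 4+7 = 11.
  Term '14x^3y^7' has total degree 3+7 = 10.
The maximum total degree among all terms is 11.

11


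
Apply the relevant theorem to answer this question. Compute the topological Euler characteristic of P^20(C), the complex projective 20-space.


The complex projective space P^20 has one cell in each even real dimension 0, 2, ..., 40.
The cohomology groups are H^{2k}(P^20) = Z for k = 0,...,20, and 0 otherwise.
Euler characteristic = sum of Betti numbers = 1 per even-dimensional cohomology group.
chi(P^20) = 20 + 1 = 21

21


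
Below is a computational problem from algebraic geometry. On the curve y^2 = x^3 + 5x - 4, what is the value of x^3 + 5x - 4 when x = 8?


Compute x^3 + 5x - 4 at x = 8:
x^3 = 8^3 = 512
5*x = 5*8 = 40
Sum: 512 + 40 - 4 = 548

548


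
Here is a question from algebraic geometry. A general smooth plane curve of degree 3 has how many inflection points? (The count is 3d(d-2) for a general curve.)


For a general smooth plane curve C of degree d, the inflection points are
the intersection of C with its Hessian curve, which has degree 3(d-2).
By Bezout, the total intersection number is d * 3(d-2) = 3 * 3 = 9.
For a general curve every flex is ordinary, so each contributes
multiplicity 1 to C·Hess(C), and the number of distinct inflection
points is 3d(d-2).
Inflection points = 3*3*(3-2) = 3*3*1 = 9

9


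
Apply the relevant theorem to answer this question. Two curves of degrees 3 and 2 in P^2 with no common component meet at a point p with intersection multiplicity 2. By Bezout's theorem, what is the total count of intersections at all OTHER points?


By Bezout's theorem, the total intersection number is d1 * d2.
Total = 3 * 2 = 6
Intersection multiplicity at p = 2
Remaining intersections = 6 - 2 = 4

4


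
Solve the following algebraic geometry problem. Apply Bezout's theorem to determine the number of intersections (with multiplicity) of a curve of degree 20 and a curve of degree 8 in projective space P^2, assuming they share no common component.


Bezout's theorem states the intersection count equals the product of degrees.
Intersection count = 20 * 8 = 160

160


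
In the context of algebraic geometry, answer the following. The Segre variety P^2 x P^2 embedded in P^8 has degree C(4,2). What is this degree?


The degree of the Segre variety P^2 x P^2 is C(m+n, m).
= C(4, 2)
= 6

6


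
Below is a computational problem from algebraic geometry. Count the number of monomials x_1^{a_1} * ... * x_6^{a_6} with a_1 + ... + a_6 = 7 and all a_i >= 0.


The number of degree-7 monomials in 6 variables is C(d+n-1, n-1).
= C(7+6-1, 6-1) = C(12, 5)
= 792

792


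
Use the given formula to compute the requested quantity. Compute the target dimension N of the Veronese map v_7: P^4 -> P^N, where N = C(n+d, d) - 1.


The Veronese embedding v_d: P^n -> P^N maps each point to all
degree-d monomials in n+1 homogeneous coordinates.
N = C(n+d, d) - 1
N = C(4+7, 7) - 1
N = C(11, 7) - 1
C(11, 7) = 330
N = 330 - 1 = 329

329


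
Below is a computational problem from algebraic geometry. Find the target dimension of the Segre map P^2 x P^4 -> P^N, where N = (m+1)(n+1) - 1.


The Segre embedding maps P^m x P^n into P^N via
all products of coordinates from each factor.
N = (m+1)(n+1) - 1
N = (2+1)(4+1) - 1
N = 3*5 - 1
N = 15 - 1 = 14

14


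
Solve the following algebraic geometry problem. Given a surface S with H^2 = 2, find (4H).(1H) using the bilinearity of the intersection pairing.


Using bilinearity of the intersection pairing on a surface S:
(aH).(bH) = ab * (H.H)
We have H^2 = 2.
D.E = (4H).(1H) = 4*1*2
= 4*2
= 8

8


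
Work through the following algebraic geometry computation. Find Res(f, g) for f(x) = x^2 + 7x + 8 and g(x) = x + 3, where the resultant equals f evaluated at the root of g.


For Res(f, x - c), we evaluate f at x = c.
f(-3) = (-3)^2 + 7*(-3) + 8
= 9 - 21 + 8
= -12 + 8 = -4
Res(f, g) = -4

-4


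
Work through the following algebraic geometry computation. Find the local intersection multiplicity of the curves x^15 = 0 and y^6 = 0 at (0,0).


The intersection multiplicity of V(x^a) and V(y^b) at the origin is:
I(O; V(x^15), V(y^6)) = dim_k(k[x,y]/(x^15, y^6))
A basis for k[x,y]/(x^15, y^6) is the set of monomials x^i * y^j
where 0 <= i < 15 and 0 <= j < 6.
The number of such monomials is 15 * 6 = 90

90


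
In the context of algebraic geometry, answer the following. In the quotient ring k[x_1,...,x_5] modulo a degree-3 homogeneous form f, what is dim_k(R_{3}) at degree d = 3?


For R = k[x_1,...,x_n]/(f) with f homogeneous of degree e:
The Hilbert series is (1 - t^e)/(1 - t)^n.
So h(d) = C(d+n-1, n-1) - C(d-e+n-1, n-1) for d >= e.
With n=5, e=3, d=3:
C(3+5-1, 5-1) = C(7, 4) = 35
C(3-3+5-1, 5-1) = C(4, 4) = 1
h(3) = 35 - 1 = 34

34


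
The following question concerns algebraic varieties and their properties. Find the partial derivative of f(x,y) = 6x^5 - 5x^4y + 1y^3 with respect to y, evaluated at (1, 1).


df/dy = (-5)*x^4 + 3*1*y^2
At (1,1): (-5)*1^4 + 3*1*1^2
= -5 + 3
= -2

-2


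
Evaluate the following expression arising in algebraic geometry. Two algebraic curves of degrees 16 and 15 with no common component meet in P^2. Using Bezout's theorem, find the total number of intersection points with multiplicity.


Bezout's theorem states the intersection count equals the product of degrees.
Intersection count = 16 * 15 = 240

240


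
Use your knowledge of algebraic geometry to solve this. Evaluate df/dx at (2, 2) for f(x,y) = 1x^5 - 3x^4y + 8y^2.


df/dx = 5*1*x^4 + 4*(-3)*x^3*y
At (2,2): 5*1*2^4 + 4*(-3)*2^3*2
= 80 - 192
= -112

-112


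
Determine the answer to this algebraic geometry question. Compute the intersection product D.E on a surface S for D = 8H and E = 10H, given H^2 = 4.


Using bilinearity of the intersection pairing on a surface S:
(aH).(bH) = ab * (H.H)
We have H^2 = 4.
D.E = (8H).(10H) = 8*10*4
= 80*4
= 320

320


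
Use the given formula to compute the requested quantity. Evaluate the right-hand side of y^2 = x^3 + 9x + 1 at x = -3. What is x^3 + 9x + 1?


Compute x^3 + 9x + 1 at x = -3:
x^3 = (-3)^3 = -27
9*x = 9*(-3) = -27
Sum: -27 - 27 + 1 = -53

-53


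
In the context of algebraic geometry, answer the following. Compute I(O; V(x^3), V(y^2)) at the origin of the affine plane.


The intersection multiplicity of V(x^a) and V(y^b) at the origin is:
I(O; V(x^3), V(y^2)) = dim_k(k[x,y]/(x^3, y^2))
A basis for k[x,y]/(x^3, y^2) is the set of monomials x^i * y^j
where 0 <= i < 3 and 0 <= j < 2.
The number of such monomials is 3 * 2 = 6

6


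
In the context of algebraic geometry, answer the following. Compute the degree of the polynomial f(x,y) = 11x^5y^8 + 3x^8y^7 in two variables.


Examine each term for its total degree (sum of exponents).
  Term '11x^5y^8' has total degree 5+8 = 13.
  Term '3x^8y^7' has total degree 8+7 = 15.
The maximum total degree among all terms is 15.

15


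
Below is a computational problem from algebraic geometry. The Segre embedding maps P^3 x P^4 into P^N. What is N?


The Segre embedding maps P^m x P^n into P^N via
all products of coordinates from each factor.
N = (m+1)(n+1) - 1
N = (3+1)(4+1) - 1
N = 4*5 - 1
N = 20 - 1 = 19

19


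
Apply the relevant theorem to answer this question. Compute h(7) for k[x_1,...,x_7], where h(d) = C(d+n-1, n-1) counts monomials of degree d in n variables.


The Hilbert function for the polynomial ring in 7 variables is:
h(d) = C(d+n-1, n-1)
h(7) = C(7+7-1, 7-1) = C(13, 6)
= 13! / (6! * 7!)
= 1716

1716


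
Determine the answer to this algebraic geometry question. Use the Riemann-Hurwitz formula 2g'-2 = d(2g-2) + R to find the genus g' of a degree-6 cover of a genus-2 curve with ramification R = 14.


Riemann-Hurwitz formula: 2g' - 2 = d(2g - 2) + R
Given: d = 6, g = 2, R = 14
2g' - 2 = 6*(2*2 - 2) + 14
2g' - 2 = 6*2 + 14
2g' - 2 = 12 + 14 = 26
2g' = 28
g' = 14

14


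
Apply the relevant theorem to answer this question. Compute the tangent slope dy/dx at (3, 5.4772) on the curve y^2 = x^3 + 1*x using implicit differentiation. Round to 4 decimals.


Using implicit differentiation of y^2 = x^3 + 1*x:
2y * dy/dx = 3x^2 + 1
dy/dx = (3x^2 + 1)/(2y)
Numerator: 3*3^2 + 1 = 28
Denominator: 2*5.4772 = 10.9544
dy/dx = 28/10.9544 = 2.5561

2.5561


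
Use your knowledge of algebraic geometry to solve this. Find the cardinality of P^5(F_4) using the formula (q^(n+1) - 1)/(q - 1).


P^5(F_4) has (q^(n+1) - 1)/(q - 1) points.
= 4^5 + 4^4 + 4^3 + 4^2 + 4^1 + 4^0
= 1024 + 256 + 64 + 16 + 4 + 1
= 1365

1365


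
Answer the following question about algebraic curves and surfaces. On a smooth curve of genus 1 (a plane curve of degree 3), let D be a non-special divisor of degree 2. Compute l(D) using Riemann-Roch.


First, compute the genus of a smooth plane curve of degree 3:
g = (d-1)(d-2)/2 = (3-1)(3-2)/2 = 1
For a non-special divisor D (i.e., h^1(D) = 0), Riemann-Roch gives:
l(D) = deg(D) - g + 1
Since deg(D) = 2 >= 2g - 1 = 1, D is non-special.
l(D) = 2 - 1 + 1 = 2

2


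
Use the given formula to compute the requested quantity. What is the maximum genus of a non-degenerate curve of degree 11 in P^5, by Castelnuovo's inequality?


Castelnuovo's bound: write d - 1 = m(r-1) + epsilon with 0 <= epsilon < r-1.
d - 1 = 11 - 1 = 10
r - 1 = 5 - 1 = 4
10 = 2*4 + 2, so m = 2, epsilon = 2
pi(d, r) = m(m-1)(r-1)/2 + m*epsilon
= 2*1*4/2 + 2*2
= 8/2 + 4
= 4 + 4 = 8

8


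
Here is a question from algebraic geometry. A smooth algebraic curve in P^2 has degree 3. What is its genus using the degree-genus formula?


Using the genus formula for smooth plane curves:
g = (d-1)(d-2)/2
g = (3-1)(3-2)/2
g = 2*1/2
g = 2/2 = 1

1


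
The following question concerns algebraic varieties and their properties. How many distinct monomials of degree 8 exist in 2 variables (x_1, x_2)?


The number of degree-8 monomials in 2 variables is C(d+n-1, n-1).
= C(8+2-1, 2-1) = C(9, 1)
= 9

9


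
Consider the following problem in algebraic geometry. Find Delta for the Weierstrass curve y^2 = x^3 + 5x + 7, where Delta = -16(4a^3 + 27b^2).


Compute each component:
4a^3 = 4*5^3 = 4*125 = 500
27b^2 = 27*7^2 = 27*49 = 1323
4a^3 + 27b^2 = 500 + 1323 = 1823
Delta = -16*1823 = -29168

-29168


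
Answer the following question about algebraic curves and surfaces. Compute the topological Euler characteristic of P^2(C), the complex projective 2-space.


The complex projective space P^2 has one cell in each even real dimension 0, 2, ..., 4.
The cohomology groups are H^{2k}(P^2) = Z for k = 0,...,2, and 0 otherwise.
Euler characteristic = sum of Betti numbers = 1 per even-dimensional cohomology group.
chi(P^2) = 2 + 1 = 3

3


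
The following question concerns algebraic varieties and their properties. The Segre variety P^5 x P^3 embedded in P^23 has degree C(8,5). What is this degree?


The degree of the Segre variety P^5 x P^3 is C(m+n, m).
= C(8, 5)
= 56

56


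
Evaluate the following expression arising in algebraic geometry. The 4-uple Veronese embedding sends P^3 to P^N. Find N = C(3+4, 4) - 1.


The Veronese embedding v_d: P^n -> P^N maps each point to all
degree-d monomials in n+1 homogeneous coordinates.
N = C(n+d, d) - 1
N = C(3+4, 4) - 1
N = C(7, 4) - 1
C(7, 4) = 35
N = 35 - 1 = 34

34


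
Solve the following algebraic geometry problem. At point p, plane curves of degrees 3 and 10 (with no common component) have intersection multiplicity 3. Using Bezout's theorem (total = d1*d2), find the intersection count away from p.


By Bezout's theorem, the total intersection number is d1 * d2.
Total = 3 * 10 = 30
Intersection multiplicity at p = 3
Remaining intersections = 30 - 3 = 27

27


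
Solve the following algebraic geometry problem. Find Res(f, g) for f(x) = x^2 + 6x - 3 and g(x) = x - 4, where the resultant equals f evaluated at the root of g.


For Res(f, x - c), we evaluate f at x = c.
f(4) = 4^2 + 6*4 - 3
= 16 + 24 - 3
= 40 - 3 = 37
Res(f, g) = 37

37


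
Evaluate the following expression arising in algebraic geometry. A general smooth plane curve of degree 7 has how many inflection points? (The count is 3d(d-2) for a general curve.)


For a general smooth plane curve C of degree d, the inflection points are
the intersection of C with its Hessian curve, which has degree 3(d-2).
By Bezout, the total intersection number is d * 3(d-2) = 7 * 15 = 105.
For a general curve every flex is ordinary, so each contributes
multiplicity 1 to C·Hess(C), and the number of distinct inflection
points is 3d(d-2).
Inflection points = 3*7*(7-2) = 3*7*5 = 105

105


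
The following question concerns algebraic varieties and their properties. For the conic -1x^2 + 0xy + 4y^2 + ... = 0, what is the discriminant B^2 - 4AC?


The discriminant of a conic Ax^2 + Bxy + Cy^2 + ... = 0 is B^2 - 4AC.
B^2 = 0^2 = 0
4AC = 4*(-1)*4 = -16
Discriminant = 0 + 16 = 16

16


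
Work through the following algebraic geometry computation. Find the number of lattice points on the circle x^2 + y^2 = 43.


Systematically check integer values of x where x^2 <= 43.
For each valid x, check if 43 - x^2 is a perfect square.
Total integer solutions found: 0

0


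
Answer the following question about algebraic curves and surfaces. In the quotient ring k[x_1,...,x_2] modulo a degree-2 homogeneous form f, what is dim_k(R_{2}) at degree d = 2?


For R = k[x_1,...,x_n]/(f) with f homogeneous of degree e:
The Hilbert series is (1 - t^e)/(1 - t)^n.
So h(d) = C(d+n-1, n-1) - C(d-e+n-1, n-1) for d >= e.
With n=2, e=2, d=2:
C(2+2-1, 2-1) = C(3, 1) = 3
C(2-2+2-1, 2-1) = C(1, 1) = 1
h(2) = 3 - 1 = 2

2


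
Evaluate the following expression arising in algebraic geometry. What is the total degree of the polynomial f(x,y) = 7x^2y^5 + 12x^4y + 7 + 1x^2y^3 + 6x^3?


Examine each term for its total degree (sum of exponents).
  Term '7x^2y^5' has total degree 2+5 = 7.
  Term '12x^4y' has total degree 4+1 = 5.
  Term '7' has total degree 0+0 = 0.
  Term '1x^2y^3' has total degree 2+3 = 5.
  Term '6x^3' has total degree 3+0 = 3.
The maximum total degree among all terms is 7.

7
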